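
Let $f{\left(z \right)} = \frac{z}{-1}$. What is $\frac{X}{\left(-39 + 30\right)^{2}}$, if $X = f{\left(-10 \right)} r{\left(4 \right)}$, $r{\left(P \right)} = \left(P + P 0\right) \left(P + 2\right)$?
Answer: $\frac{80}{27} \approx 2.963$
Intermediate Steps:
$f{\left(z \right)} = - z$ ($f{\left(z \right)} = z \left(-1\right) = - z$)
$r{\left(P \right)} = P \left(2 + P\right)$ ($r{\left(P \right)} = \left(P + 0\right) \left(2 + P\right) = P \left(2 + P\right)$)
$X = 240$ ($X = \left(-1\right) \left(-10\right) 4 \left(2 + 4\right) = 10 \cdot 4 \cdot 6 = 10 \cdot 24 = 240$)
$\frac{X}{\left(-39 + 30\right)^{2}} = \frac{240}{\left(-39 + 30\right)^{2}} = \frac{240}{\left(-9\right)^{2}} = \frac{240}{81} = 240 \cdot \frac{1}{81} = \frac{80}{27}$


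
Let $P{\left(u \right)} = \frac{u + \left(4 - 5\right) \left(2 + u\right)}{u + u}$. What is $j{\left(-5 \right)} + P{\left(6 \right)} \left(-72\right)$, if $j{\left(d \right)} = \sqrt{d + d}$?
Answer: $12 + i \sqrt{10} \approx 12.0 + 3.1623 i$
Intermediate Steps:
$j{\left(d \right)} = \sqrt{2} \sqrt{d}$ ($j{\left(d \right)} = \sqrt{2 d} = \sqrt{2} \sqrt{d}$)
$P{\left(u \right)} = - \frac{1}{u}$ ($P{\left(u \right)} = \frac{u - \left(2 + u\right)}{2 u} = \left(u - \left(2 + u\right)\right) \frac{1}{2 u} = - 2 \frac{1}{2 u} = - \frac{1}{u}$)
$j{\left(-5 \right)} + P{\left(6 \right)} \left(-72\right) = \sqrt{2} \sqrt{-5} + - \frac{1}{6} \left(-72\right) = \sqrt{2} i \sqrt{5} + \left(-1\right) \frac{1}{6} \left(-72\right) = i \sqrt{10} - -12 = i \sqrt{10} + 12 = 12 + i \sqrt{10}$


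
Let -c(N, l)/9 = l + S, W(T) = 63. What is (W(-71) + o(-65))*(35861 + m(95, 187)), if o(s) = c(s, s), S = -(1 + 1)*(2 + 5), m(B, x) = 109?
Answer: 27840780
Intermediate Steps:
S = -14 (S = -2*7 = -1*14 = -14)
c(N, l) = 126 - 9*l (c(N, l) = -9*(l - 14) = -9*(-14 + l) = 126 - 9*l)
o(s) = 126 - 9*s
(W(-71) + o(-65))*(35861 + m(95, 187)) = (63 + (126 - 9*(-65)))*(35861 + 109) = (63 + (126 + 585))*35970 = (63 + 711)*35970 = 774*35970 = 27840780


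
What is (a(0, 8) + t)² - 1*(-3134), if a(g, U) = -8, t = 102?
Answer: 11970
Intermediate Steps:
(a(0, 8) + t)² - 1*(-3134) = (-8 + 102)² - 1*(-3134) = 94² + 3134 = 8836 + 3134 = 11970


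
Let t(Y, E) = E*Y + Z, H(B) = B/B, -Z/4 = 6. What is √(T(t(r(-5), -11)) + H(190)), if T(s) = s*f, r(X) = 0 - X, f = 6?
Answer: I*√473 ≈ 21.749*I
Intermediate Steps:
Z = -24 (Z = -4*6 = -24)
H(B) = 1
r(X) = -X
t(Y, E) = -24 + E*Y (t(Y, E) = E*Y - 24 = -24 + E*Y)
T(s) = 6*s (T(s) = s*6 = 6*s)
√(T(t(r(-5), -11)) + H(190)) = √(6*(-24 - (-11)*(-5)) + 1) = √(6*(-24 - 11*5) + 1) = √(6*(-24 - 55) + 1) = √(6*(-79) + 1) = √(-474 + 1) = √(-473) = I*√473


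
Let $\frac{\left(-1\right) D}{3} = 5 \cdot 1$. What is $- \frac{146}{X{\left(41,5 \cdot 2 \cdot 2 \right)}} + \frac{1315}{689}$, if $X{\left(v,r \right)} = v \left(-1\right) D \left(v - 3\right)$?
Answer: $\frac{15315478}{8050965} \approx 1.9023$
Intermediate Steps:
$D = -15$ ($D = - 3 \cdot 5 \cdot 1 = \left(-3\right) 5 = -15$)
$X{\left(v,r \right)} = 15 v \left(-3 + v\right)$ ($X{\left(v,r \right)} = v \left(-1\right) \left(-15\right) \left(v - 3\right) = - v \left(-15\right) \left(v - 3\right) = 15 v \left(-3 + v\right)$)
$- \frac{146}{X{\left(41,5 \cdot 2 \cdot 2 \right)}} + \frac{1315}{689} = - \frac{146}{15 \cdot 41 \left(-3 + 41\right)} + \frac{1315}{689} = - \frac{146}{15 \cdot 41 \cdot 38} + 1315 \cdot \frac{1}{689} = - \frac{146}{23370} + \frac{1315}{689} = \left(-146\right) \frac{1}{23370} + \frac{1315}{689} = - \frac{73}{11685} + \frac{1315}{689} = \frac{15315478}{8050965}$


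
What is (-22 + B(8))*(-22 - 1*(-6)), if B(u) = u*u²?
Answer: -7840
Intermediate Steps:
B(u) = u³
(-22 + B(8))*(-22 - 1*(-6)) = (-22 + 8³)*(-22 - 1*(-6)) = (-22 + 512)*(-22 + 6) = 490*(-16) = -7840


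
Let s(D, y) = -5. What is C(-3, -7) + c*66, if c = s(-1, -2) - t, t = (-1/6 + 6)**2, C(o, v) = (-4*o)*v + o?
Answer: -15977/6 ≈ -2662.8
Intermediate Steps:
C(o, v) = o - 4*o*v (C(o, v) = -4*o*v + o = o - 4*o*v)
t = 1225/36 (t = (-1*1/6 + 6)**2 = (-1/6 + 6)**2 = (35/6)**2 = 1225/36 ≈ 34.028)
c = -1405/36 (c = -5 - 1*1225/36 = -5 - 1225/36 = -1405/36 ≈ -39.028)
C(-3, -7) + c*66 = -3*(1 - 4*(-7)) - 1405/36*66 = -3*(1 + 28) - 15455/6 = -3*29 - 15455/6 = -87 - 15455/6 = -15977/6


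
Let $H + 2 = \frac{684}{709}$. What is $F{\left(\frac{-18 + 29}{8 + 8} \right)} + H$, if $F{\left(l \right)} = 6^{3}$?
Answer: $\frac{152410}{709} \approx 214.96$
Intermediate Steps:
$F{\left(l \right)} = 216$
$H = - \frac{734}{709}$ ($H = -2 + \frac{684}{709} = - \frac{734}{709} \approx -1.0353$)
$F{\left(\frac{-18 + 29}{8 + 8} \right)} + H = 216 - \frac{734}{709} = \frac{152410}{709}$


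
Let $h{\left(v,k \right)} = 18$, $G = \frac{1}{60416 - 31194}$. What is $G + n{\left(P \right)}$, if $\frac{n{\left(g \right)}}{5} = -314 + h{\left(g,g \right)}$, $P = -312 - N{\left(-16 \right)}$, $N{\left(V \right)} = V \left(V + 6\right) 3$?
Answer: $- \frac{43248559}{29222} \approx -1480.0$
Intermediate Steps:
$N{\left(V \right)} = 3 V \left(6 + V\right)$ ($N{\left(V \right)} = V \left(6 + V\right) 3 = 3 V \left(6 + V\right)$)
$G = \frac{1}{29222} \approx 3.4221 \cdot 10^{-5}$
$P = -792$ ($P = -312 - 3 \left(-16\right) \left(6 - 16\right) = -312 - 3 \left(-16\right) \left(-10\right) = -312 - 480 = -792$)
$n{\left(g \right)} = -1480$ ($n{\left(g \right)} = 5 \left(-314 + 18\right) = 5 \left(-296\right) = -1480$)
$G + n{\left(P \right)} = \frac{1}{29222} - 1480 = - \frac{43248559}{29222}$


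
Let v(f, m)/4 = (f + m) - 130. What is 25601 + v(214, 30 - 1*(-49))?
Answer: 26253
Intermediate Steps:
v(f, m) = -520 + 4*f + 4*m (v(f, m) = 4*((f + m) - 130) = 4*(-130 + f + m) = -520 + 4*f + 4*m)
25601 + v(214, 30 - 1*(-49)) = 25601 + (-520 + 4*214 + 4*(30 - 1*(-49))) = 25601 + (-520 + 856 + 4*(30 + 49)) = 25601 + (-520 + 856 + 4*79) = 25601 + (-520 + 856 + 316) = 25601 + 652 = 26253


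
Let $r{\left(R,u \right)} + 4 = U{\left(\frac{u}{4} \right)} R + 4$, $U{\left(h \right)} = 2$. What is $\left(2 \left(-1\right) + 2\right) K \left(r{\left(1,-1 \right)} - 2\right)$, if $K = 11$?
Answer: $0$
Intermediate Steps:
$r{\left(R,u \right)} = 2 R$ ($r{\left(R,u \right)} = -4 + \left(2 R + 4\right) = -4 + \left(4 + 2 R\right) = 2 R$)
$\left(2 \left(-1\right) + 2\right) K \left(r{\left(1,-1 \right)} - 2\right) = \left(2 \left(-1\right) + 2\right) 11 \left(2 \cdot 1 - 2\right) = \left(-2 + 2\right) 11 \left(2 - 2\right) = 0 \cdot 11 \cdot 0 = 0 \cdot 0 = 0$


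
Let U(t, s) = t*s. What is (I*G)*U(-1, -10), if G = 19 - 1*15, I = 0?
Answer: 0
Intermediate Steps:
U(t, s) = s*t
G = 4 (G = 19 - 15 = 4)
(I*G)*U(-1, -10) = (0*4)*(-10*(-1)) = 0*10 = 0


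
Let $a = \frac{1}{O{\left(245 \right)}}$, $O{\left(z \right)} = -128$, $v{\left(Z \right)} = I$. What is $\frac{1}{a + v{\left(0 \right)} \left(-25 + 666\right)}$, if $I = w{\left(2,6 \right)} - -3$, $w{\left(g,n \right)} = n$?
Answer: $\frac{128}{738431} \approx 0.00017334$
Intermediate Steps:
$I = 9$ ($I = 6 - -3 = 6 + 3 = 9$)
$v{\left(Z \right)} = 9$
$a = - \frac{1}{128}$ ($a = \frac{1}{-128} = - \frac{1}{128} \approx -0.0078125$)
$\frac{1}{a + v{\left(0 \right)} \left(-25 + 666\right)} = \frac{1}{- \frac{1}{128} + 9 \left(-25 + 666\right)} = \frac{1}{- \frac{1}{128} + 9 \cdot 641} = \frac{1}{- \frac{1}{128} + 5769} = \frac{1}{\frac{738431}{128}} = \frac{128}{738431}$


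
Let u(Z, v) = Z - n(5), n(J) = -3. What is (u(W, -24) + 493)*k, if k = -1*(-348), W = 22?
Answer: 180264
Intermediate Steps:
k = 348
u(Z, v) = 3 + Z (u(Z, v) = Z - 1*(-3) = Z + 3 = 3 + Z)
(u(W, -24) + 493)*k = ((3 + 22) + 493)*348 = (25 + 493)*348 = 518*348 = 180264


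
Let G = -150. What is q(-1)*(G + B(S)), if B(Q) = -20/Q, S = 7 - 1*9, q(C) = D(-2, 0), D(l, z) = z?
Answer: 0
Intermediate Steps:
q(C) = 0
S = -2 (S = 7 - 9 = -2)
q(-1)*(G + B(S)) = 0*(-150 - 20/(-2)) = 0*(-150 - 20*(-½)) = 0*(-150 + 10) = 0*(-140) = 0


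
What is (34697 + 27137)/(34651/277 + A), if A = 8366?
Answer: 17128018/2352033 ≈ 7.2822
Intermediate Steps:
(34697 + 27137)/(34651/277 + A) = (34697 + 27137)/(34651/277 + 8366) = 61834/(34651*(1/277) + 8366) = 61834/(34651/277 + 8366) = 61834/(2352033/277) = 61834*(277/2352033) = 17128018/2352033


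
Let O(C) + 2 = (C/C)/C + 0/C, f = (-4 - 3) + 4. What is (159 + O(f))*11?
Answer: 5170/3 ≈ 1723.3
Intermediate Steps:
f = -3 (f = -7 + 4 = -3)
O(C) = -2 + 1/C (O(C) = -2 + ((C/C)/C + 0/C) = -2 + (1/C + 0) = -2 + 1/C)
(159 + O(f))*11 = (159 + (-2 + 1/(-3)))*11 = (159 + (-2 - ⅓))*11 = (159 - 7/3)*11 = (470/3)*11 = 5170/3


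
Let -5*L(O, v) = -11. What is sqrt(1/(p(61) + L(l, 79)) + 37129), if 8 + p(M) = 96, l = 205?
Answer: 12*sqrt(52444986)/451 ≈ 192.69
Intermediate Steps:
L(O, v) = 11/5 (L(O, v) = -1/5*(-11) = 11/5)
p(M) = 88 (p(M) = -8 + 96 = 88)
sqrt(1/(p(61) + L(l, 79)) + 37129) = sqrt(1/(88 + 11/5) + 37129) = sqrt(1/(451/5) + 37129) = sqrt(5/451 + 37129) = sqrt(16745184/451) = 12*sqrt(52444986)/451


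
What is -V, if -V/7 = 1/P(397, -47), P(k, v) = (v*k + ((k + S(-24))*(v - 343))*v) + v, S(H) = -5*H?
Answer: 7/9457904 ≈ 7.4012e-7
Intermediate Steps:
P(k, v) = v + k*v + v*(-343 + v)*(120 + k) (P(k, v) = (v*k + ((k - 5*(-24))*(v - 343))*v) + v = (k*v + ((k + 120)*(-343 + v))*v) + v = (k*v + ((120 + k)*(-343 + v))*v) + v = (k*v + ((-343 + v)*(120 + k))*v) + v = (k*v + v*(-343 + v)*(120 + k)) + v = v + k*v + v*(-343 + v)*(120 + k))
V = -7/9457904 (V = -7*(-1/(47*(-41159 - 342*397 + 120*(-47) + 397*(-47)))) = -7*(-1/(47*(-41159 - 135774 - 5640 - 18659))) = -7/((-47*(-201232))) = -7/9457904 ≈ -7.4012e-7)
-V = -1*(-7/9457904) = 7/9457904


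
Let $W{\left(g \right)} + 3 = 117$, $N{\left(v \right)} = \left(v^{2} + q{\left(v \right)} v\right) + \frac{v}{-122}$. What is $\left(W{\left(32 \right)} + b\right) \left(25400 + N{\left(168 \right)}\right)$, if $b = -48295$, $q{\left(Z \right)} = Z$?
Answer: $- \frac{240550580564}{61} \approx -3.9435 \cdot 10^{9}$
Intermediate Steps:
$N{\left(v \right)} = 2 v^{2} - \frac{v}{122}$ ($N{\left(v \right)} = \left(v^{2} + v v\right) + \frac{v}{-122} = \left(v^{2} + v^{2}\right) + v \left(- \frac{1}{122}\right) = 2 v^{2} - \frac{v}{122}$)
$W{\left(g \right)} = 114$ ($W{\left(g \right)} = -3 + 117 = 114$)
$\left(W{\left(32 \right)} + b\right) \left(25400 + N{\left(168 \right)}\right) = \left(114 - 48295\right) \left(25400 + \frac{1}{122} \cdot 168 \left(-1 + 244 \cdot 168\right)\right) = - 48181 \left(25400 + \frac{1}{122} \cdot 168 \left(-1 + 40992\right)\right) = - 48181 \left(25400 + \frac{1}{122} \cdot 168 \cdot 40991\right) = - 48181 \left(25400 + \frac{3443244}{61}\right) = \left(-48181\right) \frac{4992644}{61} = - \frac{240550580564}{61}$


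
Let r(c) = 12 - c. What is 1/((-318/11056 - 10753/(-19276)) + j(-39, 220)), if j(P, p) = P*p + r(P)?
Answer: -26639432/227193621103 ≈ -0.00011725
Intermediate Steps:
j(P, p) = 12 - P + P*p (j(P, p) = P*p + (12 - P) = 12 - P + P*p)
1/((-318/11056 - 10753/(-19276)) + j(-39, 220)) = 1/((-318/11056 - 10753/(-19276)) + (12 - 1*(-39) - 39*220)) = 1/((-318*1/11056 - 10753*(-1/19276)) + (12 + 39 - 8580)) = 1/((-159/5528 + 10753/19276) - 8529) = 1/(14094425/26639432 - 8529) = 1/(-227193621103/26639432) = -26639432/227193621103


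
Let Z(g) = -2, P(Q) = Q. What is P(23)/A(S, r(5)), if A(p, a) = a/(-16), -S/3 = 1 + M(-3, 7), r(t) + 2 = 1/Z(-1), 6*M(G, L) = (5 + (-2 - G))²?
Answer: 736/5 ≈ 147.20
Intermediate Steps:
M(G, L) = (3 - G)²/6 (M(G, L) = (5 + (-2 - G))²/6 = (3 - G)²/6)
r(t) = -5/2 (r(t) = -2 + 1/(-2) = -2 - ½ = -5/2)
S = -21 (S = -3*(1 + (-3 - 3)²/6) = -3*(1 + (⅙)*(-6)²) = -3*(1 + (⅙)*36) = -3*(1 + 6) = -3*7 = -21)
A(p, a) = -a/16 (A(p, a) = a*(-1/16) = -a/16)
P(23)/A(S, r(5)) = 23/((-1/16*(-5/2))) = 23/(5/32) = 23*(32/5) = 736/5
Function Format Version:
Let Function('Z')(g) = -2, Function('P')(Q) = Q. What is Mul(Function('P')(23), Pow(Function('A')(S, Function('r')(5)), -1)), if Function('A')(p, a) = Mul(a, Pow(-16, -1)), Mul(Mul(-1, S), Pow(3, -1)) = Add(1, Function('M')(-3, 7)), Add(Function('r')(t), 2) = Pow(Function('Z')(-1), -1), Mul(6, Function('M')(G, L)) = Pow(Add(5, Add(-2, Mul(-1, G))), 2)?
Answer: Rational(736, 5) ≈ 147.20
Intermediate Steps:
Function('M')(G, L) = Mul(Rational(1, 6), Pow(Add(3, Mul(-1, G)), 2)) (Function('M')(G, L) = Mul(Rational(1, 6), Pow(Add(5, Add(-2, Mul(-1, G))), 2)) = Mul(Rational(1, 6), Pow(Add(3, Mul(-1, G)), 2)))
Function('r')(t) = Rational(-5, 2) (Function('r')(t) = Add(-2, Pow(-2, -1)) = Add(-2, Rational(-1, 2)) = Rational(-5, 2))
S = -21 (S = Mul(-3, Add(1, Mul(Rational(1, 6), Pow(Add(-3, -3), 2)))) = Mul(-3, Add(1, Mul(Rational(1, 6), Pow(-6, 2)))) = Mul(-3, Add(1, Mul(Rational(1, 6), 36))) = Mul(-3, Add(1, 6)) = Mul(-3, 7) = -21)
Function('A')(p, a) = Mul(Rational(-1, 16), a) (Function('A')(p, a) = Mul(a, Rational(-1, 16)) = Mul(Rational(-1, 16), a))
Mul(Function('P')(23), Pow(Function('A')(S, Function('r')(5)), -1)) = Mul(23, Pow(Mul(Rational(-1, 16), Rational(-5, 2)), -1)) = Mul(23, Pow(Rational(5, 32), -1)) = Mul(23, Rational(32, 5)) = Rational(736, 5)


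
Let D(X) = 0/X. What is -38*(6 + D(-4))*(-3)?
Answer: 684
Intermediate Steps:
D(X) = 0
-38*(6 + D(-4))*(-3) = -38*(6 + 0)*(-3) = -228*(-3) = -38*(-18) = 684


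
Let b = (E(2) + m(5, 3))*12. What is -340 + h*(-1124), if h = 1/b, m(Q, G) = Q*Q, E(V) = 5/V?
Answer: -56662/165 ≈ -343.41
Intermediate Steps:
m(Q, G) = Q²
b = 330 (b = (5/2 + 5²)*12 = (5*(½) + 25)*12 = (5/2 + 25)*12 = (55/2)*12 = 330)
h = 1/330 ≈ 0.0030303
-340 + h*(-1124) = -340 + (1/330)*(-1124) = -340 - 562/165 = -56662/165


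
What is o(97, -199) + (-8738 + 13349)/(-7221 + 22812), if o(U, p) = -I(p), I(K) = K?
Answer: 1035740/5197 ≈ 199.30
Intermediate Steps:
o(U, p) = -p
o(97, -199) + (-8738 + 13349)/(-7221 + 22812) = -1*(-199) + (-8738 + 13349)/(-7221 + 22812) = 199 + 4611/15591 = 199 + 4611*(1/15591) = 199 + 1537/5197 = 1035740/5197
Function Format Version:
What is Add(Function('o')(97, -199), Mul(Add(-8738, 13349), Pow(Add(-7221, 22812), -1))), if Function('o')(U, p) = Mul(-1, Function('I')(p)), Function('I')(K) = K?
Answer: Rational(1035740, 5197) ≈ 199.30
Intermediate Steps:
Function('o')(U, p) = Mul(-1, p)
Add(Function('o')(97, -199), Mul(Add(-8738, 13349), Pow(Add(-7221, 22812), -1))) = Add(Mul(-1, -199), Mul(Add(-8738, 13349), Pow(Add(-7221, 22812), -1))) = Add(199, Mul(4611, Pow(15591, -1))) = Add(199, Mul(4611, Rational(1, 15591))) = Add(199, Rational(1537, 5197)) = Rational(1035740, 5197)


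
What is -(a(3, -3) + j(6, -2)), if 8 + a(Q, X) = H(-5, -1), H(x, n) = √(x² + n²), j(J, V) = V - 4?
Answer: 14 - √26 ≈ 8.9010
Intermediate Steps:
j(J, V) = -4 + V
H(x, n) = √(n² + x²)
a(Q, X) = -8 + √26 (a(Q, X) = -8 + √((-1)² + (-5)²) = -8 + √(1 + 25) = -8 + √26)
-(a(3, -3) + j(6, -2)) = -((-8 + √26) + (-4 - 2)) = -((-8 + √26) - 6) = -(-14 + √26) = 14 - √26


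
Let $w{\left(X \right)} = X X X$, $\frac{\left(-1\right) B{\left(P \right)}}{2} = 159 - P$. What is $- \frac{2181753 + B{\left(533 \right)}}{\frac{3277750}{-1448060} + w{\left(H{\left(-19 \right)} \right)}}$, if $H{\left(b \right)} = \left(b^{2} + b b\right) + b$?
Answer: $- \frac{316039239806}{50309792875387} \approx -0.0062819$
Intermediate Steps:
$H{\left(b \right)} = b + 2 b^{2}$ ($H{\left(b \right)} = \left(b^{2} + b^{2}\right) + b = 2 b^{2} + b = b + 2 b^{2}$)
$B{\left(P \right)} = -318 + 2 P$ ($B{\left(P \right)} = - 2 \left(159 - P\right) = -318 + 2 P$)
$w{\left(X \right)} = X^{3}$ ($w{\left(X \right)} = X^{2} X = X^{3}$)
$- \frac{2181753 + B{\left(533 \right)}}{\frac{3277750}{-1448060} + w{\left(H{\left(-19 \right)} \right)}} = - \frac{2181753 + \left(-318 + 2 \cdot 533\right)}{\frac{3277750}{-1448060} + \left(- 19 \left(1 + 2 \left(-19\right)\right)\right)^{3}} = - \frac{2181753 + \left(-318 + 1066\right)}{3277750 \left(- \frac{1}{1448060}\right) + \left(- 19 \left(1 - 38\right)\right)^{3}} = - \frac{2181753 + 748}{- \frac{327775}{144806} + \left(\left(-19\right) \left(-37\right)\right)^{3}} = - \frac{2182501}{- \frac{327775}{144806} + 703^{3}} = - \frac{2182501}{- \frac{327775}{144806} + 347428927} = - \frac{2182501}{\frac{50309792875387}{144806}} = - \frac{2182501 \cdot 144806}{50309792875387} = \left(-1\right) \frac{316039239806}{50309792875387} = - \frac{316039239806}{50309792875387}$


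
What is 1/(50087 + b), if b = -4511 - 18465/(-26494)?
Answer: 26494/1207509009 ≈ 2.1941e-5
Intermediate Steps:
b = -119495969/26494 (b = -4511 - 18465*(-1/26494) = -4511 + 18465/26494 = -119495969/26494 ≈ -4510.3)
1/(50087 + b) = 1/(50087 - 119495969/26494) = 1/(1207509009/26494) = 26494/1207509009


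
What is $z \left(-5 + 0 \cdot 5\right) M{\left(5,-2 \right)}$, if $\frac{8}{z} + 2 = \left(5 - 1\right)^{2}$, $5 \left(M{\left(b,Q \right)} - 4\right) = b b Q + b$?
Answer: $\frac{100}{7} \approx 14.286$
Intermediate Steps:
$M{\left(b,Q \right)} = 4 + \frac{b}{5} + \frac{Q b^{2}}{5}$ ($M{\left(b,Q \right)} = 4 + \frac{b b Q + b}{5} = 4 + \frac{b^{2} Q + b}{5} = 4 + \frac{Q b^{2} + b}{5} = 4 + \frac{b + Q b^{2}}{5} = 4 + \left(\frac{b}{5} + \frac{Q b^{2}}{5}\right) = 4 + \frac{b}{5} + \frac{Q b^{2}}{5}$)
$z = \frac{4}{7}$ ($z = \frac{8}{-2 + \left(5 - 1\right)^{2}} = \frac{8}{-2 + 4^{2}} = \frac{8}{-2 + 16} = \frac{8}{14} = 8 \cdot \frac{1}{14} = \frac{4}{7} \approx 0.57143$)
$z \left(-5 + 0 \cdot 5\right) M{\left(5,-2 \right)} = \frac{4 \left(-5 + 0 \cdot 5\right)}{7} \left(4 + \frac{1}{5} \cdot 5 + \frac{1}{5} \left(-2\right) 5^{2}\right) = \frac{4 \left(-5 + 0\right)}{7} \left(4 + 1 + \frac{1}{5} \left(-2\right) 25\right) = \frac{4}{7} \left(-5\right) \left(4 + 1 - 10\right) = \left(- \frac{20}{7}\right) \left(-5\right) = \frac{100}{7}$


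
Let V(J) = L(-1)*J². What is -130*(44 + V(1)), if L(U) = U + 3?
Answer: -5980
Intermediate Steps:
L(U) = 3 + U
V(J) = 2*J² (V(J) = (3 - 1)*J² = 2*J²)
-130*(44 + V(1)) = -130*(44 + 2*1²) = -130*(44 + 2*1) = -130*(44 + 2) = -130*46 = -5980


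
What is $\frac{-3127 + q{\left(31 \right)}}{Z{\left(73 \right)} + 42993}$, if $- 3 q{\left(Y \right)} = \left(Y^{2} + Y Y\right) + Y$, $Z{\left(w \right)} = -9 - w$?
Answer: $- \frac{3778}{42911} \approx -0.088043$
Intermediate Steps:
$q{\left(Y \right)} = - \frac{2 Y^{2}}{3} - \frac{Y}{3}$ ($q{\left(Y \right)} = - \frac{\left(Y^{2} + Y Y\right) + Y}{3} = - \frac{\left(Y^{2} + Y^{2}\right) + Y}{3} = - \frac{2 Y^{2} + Y}{3} = - \frac{Y + 2 Y^{2}}{3} = - \frac{2 Y^{2}}{3} - \frac{Y}{3}$)
$\frac{-3127 + q{\left(31 \right)}}{Z{\left(73 \right)} + 42993} = \frac{-3127 - \frac{31 \left(1 + 2 \cdot 31\right)}{3}}{\left(-9 - 73\right) + 42993} = \frac{-3127 - \frac{31 \left(1 + 62\right)}{3}}{\left(-9 - 73\right) + 42993} = \frac{-3127 - \frac{31}{3} \cdot 63}{-82 + 42993} = \frac{-3127 - 651}{42911} = \left(-3778\right) \frac{1}{42911} = - \frac{3778}{42911}$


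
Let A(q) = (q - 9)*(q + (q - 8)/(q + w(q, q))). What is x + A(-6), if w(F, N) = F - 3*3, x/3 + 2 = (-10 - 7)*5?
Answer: -181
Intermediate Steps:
x = -261 (x = -6 + 3*((-10 - 7)*5) = -6 + 3*(-17*5) = -6 + 3*(-85) = -6 - 255 = -261)
w(F, N) = -9 + F (w(F, N) = F - 9 = -9 + F)
A(q) = (-9 + q)*(q + (-8 + q)/(-9 + 2*q)) (A(q) = (q - 9)*(q + (q - 8)/(q + (-9 + q))) = (-9 + q)*(q + (-8 + q)/(-9 + 2*q)))
x + A(-6) = -261 + 2*(36 + (-6)**3 - 13*(-6)**2 + 32*(-6))/(-9 + 2*(-6)) = -261 + 2*(36 - 216 - 13*36 - 192)/(-9 - 12) = -261 + 2*(36 - 216 - 468 - 192)/(-21) = -261 + 2*(-1/21)*(-840) = -261 + 80 = -181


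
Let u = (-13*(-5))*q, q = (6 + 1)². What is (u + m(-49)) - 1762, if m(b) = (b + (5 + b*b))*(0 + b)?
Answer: -114070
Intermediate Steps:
q = 49 (q = 7² = 49)
u = 3185 (u = -13*(-5)*49 = 65*49 = 3185)
m(b) = b*(5 + b + b²) (m(b) = (b + (5 + b²))*b = (5 + b + b²)*b = b*(5 + b + b²))
(u + m(-49)) - 1762 = (3185 - 49*(5 - 49 + (-49)²)) - 1762 = (3185 - 49*(5 - 49 + 2401)) - 1762 = (3185 - 49*2357) - 1762 = (3185 - 115493) - 1762 = -112308 - 1762 = -114070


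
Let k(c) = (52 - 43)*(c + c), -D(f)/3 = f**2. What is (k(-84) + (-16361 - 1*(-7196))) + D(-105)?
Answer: -43752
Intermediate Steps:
D(f) = -3*f**2
k(c) = 18*c (k(c) = 9*(2*c) = 18*c)
(k(-84) + (-16361 - 1*(-7196))) + D(-105) = (18*(-84) + (-16361 - 1*(-7196))) - 3*(-105)**2 = (-1512 + (-16361 + 7196)) - 3*11025 = (-1512 - 9165) - 33075 = -10677 - 33075 = -43752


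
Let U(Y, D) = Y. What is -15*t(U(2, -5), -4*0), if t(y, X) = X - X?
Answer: 0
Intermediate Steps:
t(y, X) = 0
-15*t(U(2, -5), -4*0) = -15*0 = 0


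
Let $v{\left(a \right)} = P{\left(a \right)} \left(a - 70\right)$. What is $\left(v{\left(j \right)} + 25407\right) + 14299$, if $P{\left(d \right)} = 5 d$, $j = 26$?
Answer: $33986$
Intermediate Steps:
$v{\left(a \right)} = 5 a \left(-70 + a\right)$ ($v{\left(a \right)} = 5 a \left(a - 70\right) = 5 a \left(-70 + a\right)$)
$\left(v{\left(j \right)} + 25407\right) + 14299 = \left(5 \cdot 26 \left(-70 + 26\right) + 25407\right) + 14299 = \left(5 \cdot 26 \left(-44\right) + 25407\right) + 14299 = \left(-5720 + 25407\right) + 14299 = 19687 + 14299 = 33986$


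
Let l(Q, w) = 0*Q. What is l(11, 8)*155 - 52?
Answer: -52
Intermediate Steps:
l(Q, w) = 0
l(11, 8)*155 - 52 = 0*155 - 52 = 0 - 52 = -52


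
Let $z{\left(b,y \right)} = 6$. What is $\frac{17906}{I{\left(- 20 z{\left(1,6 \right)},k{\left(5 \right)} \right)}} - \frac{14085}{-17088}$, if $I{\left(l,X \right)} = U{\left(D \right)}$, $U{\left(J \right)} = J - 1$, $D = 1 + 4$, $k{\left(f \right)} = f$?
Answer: $\frac{25502839}{5696} \approx 4477.3$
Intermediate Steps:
$D = 5$
$U{\left(J \right)} = -1 + J$ ($U{\left(J \right)} = J - 1 = -1 + J$)
$I{\left(l,X \right)} = 4$ ($I{\left(l,X \right)} = -1 + 5 = 4$)
$\frac{17906}{I{\left(- 20 z{\left(1,6 \right)},k{\left(5 \right)} \right)}} - \frac{14085}{-17088} = \frac{17906}{4} - \frac{14085}{-17088} = 17906 \cdot \frac{1}{4} - - \frac{4695}{5696} = \frac{8953}{2} + \frac{4695}{5696} = \frac{25502839}{5696}$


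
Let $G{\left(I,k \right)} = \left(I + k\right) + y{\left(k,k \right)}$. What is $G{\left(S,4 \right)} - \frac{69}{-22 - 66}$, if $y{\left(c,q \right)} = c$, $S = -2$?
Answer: $\frac{597}{88} \approx 6.7841$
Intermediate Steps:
$G{\left(I,k \right)} = I + 2 k$ ($G{\left(I,k \right)} = \left(I + k\right) + k = I + 2 k$)
$G{\left(S,4 \right)} - \frac{69}{-22 - 66} = \left(-2 + 2 \cdot 4\right) - \frac{69}{-22 - 66} = \left(-2 + 8\right) - \frac{69}{-88} = 6 - - \frac{69}{88} = 6 + \frac{69}{88} = \frac{597}{88}$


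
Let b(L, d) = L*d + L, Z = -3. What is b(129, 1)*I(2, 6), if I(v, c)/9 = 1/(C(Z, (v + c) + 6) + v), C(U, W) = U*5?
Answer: -2322/13 ≈ -178.62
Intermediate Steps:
C(U, W) = 5*U
I(v, c) = 9/(-15 + v) (I(v, c) = 9/(5*(-3) + v) = 9/(-15 + v))
b(L, d) = L + L*d
b(129, 1)*I(2, 6) = (129*(1 + 1))*(9/(-15 + 2)) = (129*2)*(9/(-13)) = 258*(9*(-1/13)) = 258*(-9/13) = -2322/13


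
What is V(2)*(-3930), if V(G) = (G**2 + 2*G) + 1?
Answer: -35370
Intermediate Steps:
V(G) = 1 + G**2 + 2*G
V(2)*(-3930) = (1 + 2**2 + 2*2)*(-3930) = (1 + 4 + 4)*(-3930) = 9*(-3930) = -35370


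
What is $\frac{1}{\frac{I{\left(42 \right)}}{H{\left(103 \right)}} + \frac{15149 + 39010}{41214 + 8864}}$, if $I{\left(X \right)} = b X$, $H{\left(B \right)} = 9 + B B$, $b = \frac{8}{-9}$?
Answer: $\frac{113941758}{122826575} \approx 0.92766$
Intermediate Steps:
$b = - \frac{8}{9}$ ($b = 8 \left(- \frac{1}{9}\right) = - \frac{8}{9} \approx -0.88889$)
$H{\left(B \right)} = 9 + B^{2}$
$I{\left(X \right)} = - \frac{8 X}{9}$
$\frac{1}{\frac{I{\left(42 \right)}}{H{\left(103 \right)}} + \frac{15149 + 39010}{41214 + 8864}} = \frac{1}{\frac{\left(- \frac{8}{9}\right) 42}{9 + 103^{2}} + \frac{15149 + 39010}{41214 + 8864}} = \frac{1}{- \frac{112}{3 \left(9 + 10609\right)} + \frac{54159}{50078}} = \frac{1}{- \frac{112}{3 \cdot 10618} + 54159 \cdot \frac{1}{50078}} = \frac{1}{\left(- \frac{112}{3}\right) \frac{1}{10618} + \frac{7737}{7154}} = \frac{1}{- \frac{56}{15927} + \frac{7737}{7154}} = \frac{1}{\frac{122826575}{113941758}} = \frac{113941758}{122826575}$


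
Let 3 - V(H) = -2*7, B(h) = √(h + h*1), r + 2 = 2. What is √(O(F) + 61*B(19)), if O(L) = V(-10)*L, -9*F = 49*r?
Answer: 38^(¼)*√61 ≈ 19.391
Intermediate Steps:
r = 0 (r = -2 + 2 = 0)
B(h) = √2*√h (B(h) = √(h + h) = √(2*h) = √2*√h)
F = 0 (F = -49*0/9 = -⅑*0 = 0)
V(H) = 17 (V(H) = 3 - (-2)*7 = 3 - 1*(-14) = 3 + 14 = 17)
O(L) = 17*L
√(O(F) + 61*B(19)) = √(17*0 + 61*(√2*√19)) = √(0 + 61*√38) = √(61*√38) = 38^(¼)*√61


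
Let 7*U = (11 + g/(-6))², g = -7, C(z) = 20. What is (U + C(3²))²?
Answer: 107516161/63504 ≈ 1693.1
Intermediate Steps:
U = 5329/252 (U = (11 - 7/(-6))²/7 = (11 - 7*(-⅙))²/7 = (11 + 7/6)²/7 = (73/6)²/7 = (⅐)*(5329/36) = 5329/252 ≈ 21.147)
(U + C(3²))² = (5329/252 + 20)² = (10369/252)² = 107516161/63504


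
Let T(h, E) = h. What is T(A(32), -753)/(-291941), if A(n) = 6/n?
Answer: -3/4671056 ≈ -6.4225e-7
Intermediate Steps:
T(A(32), -753)/(-291941) = (6/32)/(-291941) = (6*(1/32))*(-1/291941) = (3/16)*(-1/291941) = -3/4671056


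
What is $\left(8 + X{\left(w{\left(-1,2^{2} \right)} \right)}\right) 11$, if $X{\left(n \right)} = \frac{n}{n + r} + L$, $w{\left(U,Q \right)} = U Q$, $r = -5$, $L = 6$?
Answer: $\frac{1430}{9} \approx 158.89$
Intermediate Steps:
$w{\left(U,Q \right)} = Q U$
$X{\left(n \right)} = 6 + \frac{n}{-5 + n}$ ($X{\left(n \right)} = \frac{n}{n - 5} + 6 = \frac{n}{-5 + n} + 6 = 6 + \frac{n}{-5 + n}$)
$\left(8 + X{\left(w{\left(-1,2^{2} \right)} \right)}\right) 11 = \left(8 + \frac{-30 + 7 \cdot 2^{2} \left(-1\right)}{-5 + 2^{2} \left(-1\right)}\right) 11 = \left(8 + \frac{-30 + 7 \cdot 4 \left(-1\right)}{-5 + 4 \left(-1\right)}\right) 11 = \left(8 + \frac{-30 + 7 \left(-4\right)}{-5 - 4}\right) 11 = \left(8 + \frac{-30 - 28}{-9}\right) 11 = \left(8 - - \frac{58}{9}\right) 11 = \left(8 + \frac{58}{9}\right) 11 = \frac{130}{9} \cdot 11 = \frac{1430}{9}$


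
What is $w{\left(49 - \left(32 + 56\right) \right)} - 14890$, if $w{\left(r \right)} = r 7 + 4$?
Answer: $-15159$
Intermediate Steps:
$w{\left(r \right)} = 4 + 7 r$ ($w{\left(r \right)} = 7 r + 4 = 4 + 7 r$)
$w{\left(49 - \left(32 + 56\right) \right)} - 14890 = \left(4 + 7 \left(49 - \left(32 + 56\right)\right)\right) - 14890 = \left(4 + 7 \left(49 - 88\right)\right) - 14890 = \left(4 + 7 \left(-39\right)\right) - 14890 = \left(4 - 273\right) - 14890 = -269 - 14890 = -15159$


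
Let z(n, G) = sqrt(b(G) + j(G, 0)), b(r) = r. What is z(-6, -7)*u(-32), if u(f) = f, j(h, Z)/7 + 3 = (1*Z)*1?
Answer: -64*I*sqrt(7) ≈ -169.33*I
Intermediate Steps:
j(h, Z) = -21 + 7*Z (j(h, Z) = -21 + 7*((1*Z)*1) = -21 + 7*(Z*1) = -21 + 7*Z)
z(n, G) = sqrt(-21 + G) (z(n, G) = sqrt(G + (-21 + 7*0)) = sqrt(G + (-21 + 0)) = sqrt(G - 21) = sqrt(-21 + G))
z(-6, -7)*u(-32) = sqrt(-21 - 7)*(-32) = sqrt(-28)*(-32) = (2*I*sqrt(7))*(-32) = -64*I*sqrt(7)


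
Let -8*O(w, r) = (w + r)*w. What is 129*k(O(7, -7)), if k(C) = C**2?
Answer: 0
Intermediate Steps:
O(w, r) = -w*(r + w)/8 (O(w, r) = -(w + r)*w/8 = -(r + w)*w/8 = -w*(r + w)/8)
129*k(O(7, -7)) = 129*(-1/8*7*(-7 + 7))**2 = 129*(-1/8*7*0)**2 = 129*0**2 = 129*0 = 0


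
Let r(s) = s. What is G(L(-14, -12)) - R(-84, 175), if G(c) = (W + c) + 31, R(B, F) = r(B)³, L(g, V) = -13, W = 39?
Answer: 592761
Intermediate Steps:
R(B, F) = B³
G(c) = 70 + c (G(c) = (39 + c) + 31 = 70 + c)
G(L(-14, -12)) - R(-84, 175) = (70 - 13) - 1*(-84)³ = 57 - 1*(-592704) = 57 + 592704 = 592761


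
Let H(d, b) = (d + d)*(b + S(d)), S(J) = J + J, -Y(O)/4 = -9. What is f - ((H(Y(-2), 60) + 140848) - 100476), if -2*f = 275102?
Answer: -187427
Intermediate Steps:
Y(O) = 36 (Y(O) = -4*(-9) = 36)
f = -137551 (f = -1/2*275102 = -137551)
S(J) = 2*J
H(d, b) = 2*d*(b + 2*d) (H(d, b) = (d + d)*(b + 2*d) = (2*d)*(b + 2*d) = 2*d*(b + 2*d))
f - ((H(Y(-2), 60) + 140848) - 100476) = -137551 - ((2*36*(60 + 2*36) + 140848) - 100476) = -137551 - ((2*36*(60 + 72) + 140848) - 100476) = -137551 - ((2*36*132 + 140848) - 100476) = -137551 - ((9504 + 140848) - 100476) = -137551 - (150352 - 100476) = -137551 - 1*49876 = -137551 - 49876 = -187427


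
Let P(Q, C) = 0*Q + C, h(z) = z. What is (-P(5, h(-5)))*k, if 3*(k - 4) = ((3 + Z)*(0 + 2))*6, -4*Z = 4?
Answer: 60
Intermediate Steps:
Z = -1 (Z = -1/4*4 = -1)
P(Q, C) = C (P(Q, C) = 0 + C = C)
k = 12 (k = 4 + (((3 - 1)*(0 + 2))*6)/3 = 4 + ((2*2)*6)/3 = 4 + (4*6)/3 = 4 + (1/3)*24 = 4 + 8 = 12)
(-P(5, h(-5)))*k = -1*(-5)*12 = 5*12 = 60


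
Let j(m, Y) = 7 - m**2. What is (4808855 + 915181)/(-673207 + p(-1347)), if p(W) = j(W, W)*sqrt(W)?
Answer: -3853461103452/4434850777577437 + 10385702366472*I*sqrt(1347)/4434850777577437 ≈ -0.0008689 + 0.085949*I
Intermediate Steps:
p(W) = sqrt(W)*(7 - W**2) (p(W) = (7 - W**2)*sqrt(W) = sqrt(W)*(7 - W**2))
(4808855 + 915181)/(-673207 + p(-1347)) = (4808855 + 915181)/(-673207 + sqrt(-1347)*(7 - 1*(-1347)**2)) = 5724036/(-673207 + (I*sqrt(1347))*(7 - 1*1814409)) = 5724036/(-673207 + (I*sqrt(1347))*(7 - 1814409)) = 5724036/(-673207 + (I*sqrt(1347))*(-1814402)) = 5724036/(-673207 - 1814402*I*sqrt(1347))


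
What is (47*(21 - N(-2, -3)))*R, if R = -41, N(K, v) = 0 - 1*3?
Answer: -46248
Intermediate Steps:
N(K, v) = -3 (N(K, v) = 0 - 3 = -3)
(47*(21 - N(-2, -3)))*R = (47*(21 - 1*(-3)))*(-41) = (47*(21 + 3))*(-41) = (47*24)*(-41) = 1128*(-41) = -46248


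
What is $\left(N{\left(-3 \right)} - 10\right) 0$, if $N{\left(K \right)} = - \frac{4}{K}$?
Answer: $0$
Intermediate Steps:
$\left(N{\left(-3 \right)} - 10\right) 0 = \left(- \frac{4}{-3} - 10\right) 0 = \left(\left(-4\right) \left(- \frac{1}{3}\right) - 10\right) 0 = \left(\frac{4}{3} - 10\right) 0 = \left(- \frac{26}{3}\right) 0 = 0$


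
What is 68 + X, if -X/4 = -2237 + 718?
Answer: 6144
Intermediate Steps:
X = 6076 (X = -4*(-2237 + 718) = -4*(-1519) = 6076)
68 + X = 68 + 6076 = 6144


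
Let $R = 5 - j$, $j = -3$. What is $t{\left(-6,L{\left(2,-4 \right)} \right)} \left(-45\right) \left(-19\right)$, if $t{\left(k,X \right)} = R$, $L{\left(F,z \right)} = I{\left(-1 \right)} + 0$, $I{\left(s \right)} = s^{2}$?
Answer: $6840$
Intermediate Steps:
$L{\left(F,z \right)} = 1$ ($L{\left(F,z \right)} = \left(-1\right)^{2} + 0 = 1 + 0 = 1$)
$R = 8$ ($R = 5 - -3 = 5 + 3 = 8$)
$t{\left(k,X \right)} = 8$
$t{\left(-6,L{\left(2,-4 \right)} \right)} \left(-45\right) \left(-19\right) = 8 \left(-45\right) \left(-19\right) = \left(-360\right) \left(-19\right) = 6840$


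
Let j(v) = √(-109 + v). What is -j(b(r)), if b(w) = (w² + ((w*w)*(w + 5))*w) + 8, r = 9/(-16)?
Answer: -I*√6650159/256 ≈ -10.073*I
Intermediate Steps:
r = -9/16 (r = 9*(-1/16) = -9/16 ≈ -0.56250)
b(w) = 8 + w² + w³*(5 + w) (b(w) = (w² + (w²*(5 + w))*w) + 8 = (w² + w³*(5 + w)) + 8 = 8 + w² + w³*(5 + w))
-j(b(r)) = -√(-109 + (8 + (-9/16)² + (-9/16)⁴ + 5*(-9/16)³)) = -√(-109 + (8 + 81/256 + 6561/65536 + 5*(-729/4096))) = -√(-109 + (8 + 81/256 + 6561/65536 - 3645/4096)) = -√(-109 + 493265/65536) = -√(-6650159/65536) = -I*√6650159/256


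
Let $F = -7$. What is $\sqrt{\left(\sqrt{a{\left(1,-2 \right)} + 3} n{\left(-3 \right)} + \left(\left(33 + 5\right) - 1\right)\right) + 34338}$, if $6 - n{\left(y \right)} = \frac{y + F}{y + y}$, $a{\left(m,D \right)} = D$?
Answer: $\frac{\sqrt{309414}}{3} \approx 185.42$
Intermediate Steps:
$n{\left(y \right)} = 6 - \frac{-7 + y}{2 y}$ ($n{\left(y \right)} = 6 - \frac{y - 7}{y + y} = 6 - \frac{-7 + y}{2 y}$)
$\sqrt{\left(\sqrt{a{\left(1,-2 \right)} + 3} n{\left(-3 \right)} + \left(\left(33 + 5\right) - 1\right)\right) + 34338} = \sqrt{\left(\sqrt{-2 + 3} \frac{7 + 11 \left(-3\right)}{2 \left(-3\right)} + \left(\left(33 + 5\right) - 1\right)\right) + 34338} = \sqrt{\left(\sqrt{1} \cdot \frac{1}{2} \left(- \frac{1}{3}\right) \left(7 - 33\right) + \left(38 - 1\right)\right) + 34338} = \sqrt{\left(1 \cdot \frac{1}{2} \left(- \frac{1}{3}\right) \left(-26\right) + 37\right) + 34338} = \sqrt{\left(1 \cdot \frac{13}{3} + 37\right) + 34338} = \sqrt{\left(\frac{13}{3} + 37\right) + 34338} = \sqrt{\frac{124}{3} + 34338} = \sqrt{\frac{103138}{3}} = \frac{\sqrt{309414}}{3}$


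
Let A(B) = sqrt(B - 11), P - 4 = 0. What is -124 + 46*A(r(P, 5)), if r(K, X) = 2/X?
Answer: -124 + 46*I*sqrt(265)/5 ≈ -124.0 + 149.77*I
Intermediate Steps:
P = 4 (P = 4 + 0 = 4)
A(B) = sqrt(-11 + B)
-124 + 46*A(r(P, 5)) = -124 + 46*sqrt(-11 + 2/5) = -124 + 46*sqrt(-53/5) = -124 + 46*(I*sqrt(265)/5) = -124 + 46*I*sqrt(265)/5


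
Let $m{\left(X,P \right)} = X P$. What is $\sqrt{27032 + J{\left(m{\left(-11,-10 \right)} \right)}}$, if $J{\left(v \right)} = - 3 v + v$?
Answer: $2 \sqrt{6703} \approx 163.74$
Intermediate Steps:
$m{\left(X,P \right)} = P X$
$J{\left(v \right)} = - 2 v$
$\sqrt{27032 + J{\left(m{\left(-11,-10 \right)} \right)}} = \sqrt{27032 - 2 \left(\left(-10\right) \left(-11\right)\right)} = \sqrt{27032 - 220} = \sqrt{26812} = 2 \sqrt{6703}$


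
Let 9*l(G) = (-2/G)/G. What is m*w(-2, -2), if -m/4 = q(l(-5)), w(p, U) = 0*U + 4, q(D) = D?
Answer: 32/225 ≈ 0.14222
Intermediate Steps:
l(G) = -2/(9*G**2) (l(G) = ((-2/G)/G)/9 = (-2/G**2)/9 = -2/(9*G**2))
w(p, U) = 4 (w(p, U) = 0 + 4 = 4)
m = 8/225 (m = -(-8)/(9*(-5)**2) = -(-8)/(9*25) = -4*(-2/225) = 8/225 ≈ 0.035556)
m*w(-2, -2) = (8/225)*4 = 32/225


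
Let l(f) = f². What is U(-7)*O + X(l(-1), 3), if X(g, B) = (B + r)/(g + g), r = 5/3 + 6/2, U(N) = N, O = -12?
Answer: 527/6 ≈ 87.833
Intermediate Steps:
r = 14/3 (r = 5*(⅓) + 6*(½) = 5/3 + 3 = 14/3 ≈ 4.6667)
X(g, B) = (14/3 + B)/(2*g) (X(g, B) = (B + 14/3)/(g + g) = (14/3 + B)/((2*g)) = (14/3 + B)*(1/(2*g)) = (14/3 + B)/(2*g))
U(-7)*O + X(l(-1), 3) = -7*(-12) + (14 + 3*3)/(6*((-1)²)) = 84 + (⅙)*(14 + 9)/1 = 84 + (⅙)*1*23 = 84 + 23/6 = 527/6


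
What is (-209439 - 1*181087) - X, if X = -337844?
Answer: -52682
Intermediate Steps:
(-209439 - 1*181087) - X = (-209439 - 1*181087) - 1*(-337844) = (-209439 - 181087) + 337844 = -390526 + 337844 = -52682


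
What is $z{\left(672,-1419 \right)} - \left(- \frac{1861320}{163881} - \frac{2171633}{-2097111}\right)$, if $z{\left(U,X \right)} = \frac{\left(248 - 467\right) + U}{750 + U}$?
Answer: $\frac{64200469129997}{6033434483442} \approx 10.641$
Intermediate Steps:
$z{\left(U,X \right)} = \frac{-219 + U}{750 + U}$
$z{\left(672,-1419 \right)} - \left(- \frac{1861320}{163881} - \frac{2171633}{-2097111}\right) = \frac{-219 + 672}{750 + 672} - \left(- \frac{1861320}{163881} - \frac{2171633}{-2097111}\right) = \frac{1}{1422} \cdot 453 - \left(\left(-1861320\right) \frac{1}{163881} - - \frac{2171633}{2097111}\right) = \frac{1}{1422} \cdot 453 - \left(- \frac{620440}{54627} + \frac{2171633}{2097111}\right) = \frac{151}{474} - - \frac{131389083661}{12728764733} = \frac{151}{474} + \frac{131389083661}{12728764733} = \frac{64200469129997}{6033434483442}$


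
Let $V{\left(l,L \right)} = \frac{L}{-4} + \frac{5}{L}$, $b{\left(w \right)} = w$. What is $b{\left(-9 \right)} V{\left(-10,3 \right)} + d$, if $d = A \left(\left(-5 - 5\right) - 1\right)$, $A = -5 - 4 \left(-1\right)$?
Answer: $\frac{11}{4} \approx 2.75$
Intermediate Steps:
$A = -1$ ($A = -5 - -4 = -5 + 4 = -1$)
$d = 11$ ($d = - (\left(-5 - 5\right) - 1) = - (-10 - 1) = \left(-1\right) \left(-11\right) = 11$)
$V{\left(l,L \right)} = \frac{5}{L} - \frac{L}{4}$ ($V{\left(l,L \right)} = L \left(- \frac{1}{4}\right) + \frac{5}{L} = - \frac{L}{4} + \frac{5}{L} = \frac{5}{L} - \frac{L}{4}$)
$b{\left(-9 \right)} V{\left(-10,3 \right)} + d = - 9 \left(\frac{5}{3} - \frac{3}{4}\right) + 11 = \left(-9\right) \frac{11}{12} + 11 = - \frac{33}{4} + 11 = \frac{11}{4}$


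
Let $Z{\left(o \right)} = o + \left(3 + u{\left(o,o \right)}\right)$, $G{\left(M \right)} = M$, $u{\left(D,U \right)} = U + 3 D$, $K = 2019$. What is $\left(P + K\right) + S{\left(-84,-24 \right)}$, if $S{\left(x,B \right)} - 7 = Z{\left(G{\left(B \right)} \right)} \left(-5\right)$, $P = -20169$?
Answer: $-17558$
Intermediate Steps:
$Z{\left(o \right)} = 3 + 5 o$ ($Z{\left(o \right)} = o + \left(3 + \left(o + 3 o\right)\right) = o + \left(3 + 4 o\right) = 3 + 5 o$)
$S{\left(x,B \right)} = -8 - 25 B$ ($S{\left(x,B \right)} = 7 + \left(3 + 5 B\right) \left(-5\right) = 7 - \left(15 + 25 B\right) = -8 - 25 B$)
$\left(P + K\right) + S{\left(-84,-24 \right)} = \left(-20169 + 2019\right) - -592 = -18150 + \left(-8 + 600\right) = -18150 + 592 = -17558$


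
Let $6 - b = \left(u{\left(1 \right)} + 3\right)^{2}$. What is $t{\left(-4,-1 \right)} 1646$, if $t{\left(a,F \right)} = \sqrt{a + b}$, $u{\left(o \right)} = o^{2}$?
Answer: $1646 i \sqrt{14} \approx 6158.8 i$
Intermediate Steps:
$b = -10$ ($b = 6 - \left(1^{2} + 3\right)^{2} = 6 - \left(1 + 3\right)^{2} = 6 - 4^{2} = 6 - 16 = -10$)
$t{\left(a,F \right)} = \sqrt{-10 + a}$ ($t{\left(a,F \right)} = \sqrt{a - 10} = \sqrt{-10 + a}$)
$t{\left(-4,-1 \right)} 1646 = \sqrt{-10 - 4} \cdot 1646 = \sqrt{-14} \cdot 1646 = i \sqrt{14} \cdot 1646 = 1646 i \sqrt{14}$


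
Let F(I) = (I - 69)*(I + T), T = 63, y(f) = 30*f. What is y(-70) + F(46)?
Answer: -4607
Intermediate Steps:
F(I) = (-69 + I)*(63 + I) (F(I) = (I - 69)*(I + 63) = (-69 + I)*(63 + I))
y(-70) + F(46) = 30*(-70) + (-4347 + 46**2 - 6*46) = -2100 + (-4347 + 2116 - 276) = -2100 - 2507 = -4607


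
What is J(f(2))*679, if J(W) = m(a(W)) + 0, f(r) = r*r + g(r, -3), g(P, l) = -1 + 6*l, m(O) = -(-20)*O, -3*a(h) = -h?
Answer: -67900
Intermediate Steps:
a(h) = h/3 (a(h) = -(-1)*h/3 = h/3)
m(O) = 20*O
f(r) = -19 + r² (f(r) = r*r + (-1 + 6*(-3)) = r² + (-1 - 18) = r² - 19 = -19 + r²)
J(W) = 20*W/3 (J(W) = 20*(W/3) + 0 = 20*W/3 + 0 = 20*W/3)
J(f(2))*679 = (20*(-19 + 2²)/3)*679 = (20*(-19 + 4)/3)*679 = ((20/3)*(-15))*679 = -100*679 = -67900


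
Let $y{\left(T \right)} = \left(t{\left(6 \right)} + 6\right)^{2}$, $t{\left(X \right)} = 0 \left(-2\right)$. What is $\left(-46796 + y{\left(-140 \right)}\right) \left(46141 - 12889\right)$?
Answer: $-1554863520$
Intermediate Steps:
$t{\left(X \right)} = 0$
$y{\left(T \right)} = 36$ ($y{\left(T \right)} = \left(0 + 6\right)^{2} = 6^{2} = 36$)
$\left(-46796 + y{\left(-140 \right)}\right) \left(46141 - 12889\right) = \left(-46796 + 36\right) \left(46141 - 12889\right) = \left(-46760\right) 33252 = -1554863520$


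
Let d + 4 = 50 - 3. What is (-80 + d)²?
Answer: 1369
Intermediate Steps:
d = 43 (d = -4 + (50 - 3) = -4 + 47 = 43)
(-80 + d)² = (-80 + 43)² = (-37)² = 1369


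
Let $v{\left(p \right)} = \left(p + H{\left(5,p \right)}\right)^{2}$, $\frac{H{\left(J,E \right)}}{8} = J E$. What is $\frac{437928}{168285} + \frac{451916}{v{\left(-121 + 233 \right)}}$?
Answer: $\frac{775866974221}{295711299520} \approx 2.6237$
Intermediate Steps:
$H{\left(J,E \right)} = 8 E J$ ($H{\left(J,E \right)} = 8 J E = 8 E J$)
$v{\left(p \right)} = 1681 p^{2}$ ($v{\left(p \right)} = \left(p + 8 p 5\right)^{2} = \left(p + 40 p\right)^{2} = \left(41 p\right)^{2} = 1681 p^{2}$)
$\frac{437928}{168285} + \frac{451916}{v{\left(-121 + 233 \right)}} = \frac{437928}{168285} + \frac{451916}{1681 \left(-121 + 233\right)^{2}} = 437928 \cdot \frac{1}{168285} + \frac{451916}{1681 \cdot 112^{2}} = \frac{145976}{56095} + \frac{451916}{1681 \cdot 12544} = \frac{145976}{56095} + \frac{451916}{21086464} = \frac{145976}{56095} + 451916 \cdot \frac{1}{21086464} = \frac{145976}{56095} + \frac{112979}{5271616} = \frac{775866974221}{295711299520}$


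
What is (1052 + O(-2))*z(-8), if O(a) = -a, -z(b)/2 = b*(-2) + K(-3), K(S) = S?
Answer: -27404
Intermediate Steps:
z(b) = 6 + 4*b (z(b) = -2*(b*(-2) - 3) = -2*(-2*b - 3) = -2*(-3 - 2*b) = 6 + 4*b)
(1052 + O(-2))*z(-8) = (1052 - 1*(-2))*(6 + 4*(-8)) = (1052 + 2)*(6 - 32) = 1054*(-26) = -27404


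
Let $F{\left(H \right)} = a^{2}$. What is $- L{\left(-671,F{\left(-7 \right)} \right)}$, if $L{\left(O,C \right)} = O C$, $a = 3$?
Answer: $6039$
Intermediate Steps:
$F{\left(H \right)} = 9$ ($F{\left(H \right)} = 3^{2} = 9$)
$L{\left(O,C \right)} = C O$
$- L{\left(-671,F{\left(-7 \right)} \right)} = - 9 \left(-671\right) = \left(-1\right) \left(-6039\right) = 6039$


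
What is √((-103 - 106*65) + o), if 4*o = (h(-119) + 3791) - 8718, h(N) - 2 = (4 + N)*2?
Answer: I*√33127/2 ≈ 91.004*I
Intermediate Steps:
h(N) = 10 + 2*N (h(N) = 2 + (4 + N)*2 = 2 + (8 + 2*N) = 10 + 2*N)
o = -5155/4 (o = (((10 + 2*(-119)) + 3791) - 8718)/4 = (((10 - 238) + 3791) - 8718)/4 = ((-228 + 3791) - 8718)/4 = (3563 - 8718)/4 = (¼)*(-5155) = -5155/4 ≈ -1288.8)
√((-103 - 106*65) + o) = √((-103 - 106*65) - 5155/4) = √((-103 - 6890) - 5155/4) = √(-6993 - 5155/4) = √(-33127/4) = I*√33127/2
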